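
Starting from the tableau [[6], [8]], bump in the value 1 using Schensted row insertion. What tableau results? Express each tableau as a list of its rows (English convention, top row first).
[[1], [6], [8]]

In row 1, 1 replaces 6 (the leftmost entry greater than 1); 6 is bumped to row 2. In row 2, 6 replaces 8 (the leftmost entry greater than 6); 8 is bumped to row 3. 8 starts a new row 3. The new tableau is [[1], [6], [8]].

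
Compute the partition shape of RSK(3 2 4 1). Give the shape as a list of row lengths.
[2, 1, 1]

Row-insert each entry into an empty tableau.

After inserting 3: P = [[3]].
After inserting 2: P = [[2], [3]].
After inserting 4: P = [[2, 4], [3]].
After inserting 1: P = [[1, 4], [2], [3]].

The final insertion tableau P = [[1, 4], [2], [3]] has shape [2, 1, 1].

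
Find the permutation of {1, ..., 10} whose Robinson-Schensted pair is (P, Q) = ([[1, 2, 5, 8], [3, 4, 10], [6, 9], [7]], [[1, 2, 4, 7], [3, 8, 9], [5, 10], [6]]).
Reverse the RSK construction: for i from n down to 1, find the cell of Q containing i, remove the entry at that cell from P, and reverse-bump it up through P; the value ejected from row 1 is w(i).

Step i=10: Q has 10 at row 3, column 2; remove 9 from row 3 of P and reverse-bump: 9 enters row 2 and ejects 4; 4 enters row 1 and ejects 2. So w(10) = 2. P is now [[1, 4, 5, 8], [3, 9, 10], [6], [7]].
Step i=9: Q has 9 at row 2, column 3; remove 10 from row 2 of P and reverse-bump: 10 enters row 1 and ejects 8. So w(9) = 8. P is now [[1, 4, 5, 10], [3, 9], [6], [7]].
Step i=8: Q has 8 at row 2, column 2; remove 9 from row 2 of P and reverse-bump: 9 enters row 1 and ejects 5. So w(8) = 5. P is now [[1, 4, 9, 10], [3], [6], [7]].
Step i=7: Q has 7 at row 1, column 4; remove that cell from P, ejecting 10. So w(7) = 10. P is now [[1, 4, 9], [3], [6], [7]].
Step i=6: Q has 6 at row 4, column 1; remove 7 from row 4 of P and reverse-bump: 7 enters row 3 and ejects 6; 6 enters row 2 and ejects 3; 3 enters row 1 and ejects 1. So w(6) = 1. P is now [[3, 4, 9], [6], [7]].
Step i=5: Q has 5 at row 3, column 1; remove 7 from row 3 of P and reverse-bump: 7 enters row 2 and ejects 6; 6 enters row 1 and ejects 4. So w(5) = 4. P is now [[3, 6, 9], [7]].
Step i=4: Q has 4 at row 1, column 3; remove that cell from P, ejecting 9. So w(4) = 9. P is now [[3, 6], [7]].
Step i=3: Q has 3 at row 2, column 1; remove 7 from row 2 of P and reverse-bump: 7 enters row 1 and ejects 6. So w(3) = 6. P is now [[3, 7]].
Step i=2: Q has 2 at row 1, column 2; remove that cell from P, ejecting 7. So w(2) = 7. P is now [[3]].
Step i=1: Q has 1 at row 1, column 1; remove that cell from P, ejecting 3. So w(1) = 3. P is now [].

So w = 3 7 6 9 4 1 10 5 8 2.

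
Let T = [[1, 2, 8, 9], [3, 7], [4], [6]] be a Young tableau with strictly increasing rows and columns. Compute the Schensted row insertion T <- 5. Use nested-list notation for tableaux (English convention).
[[1, 2, 5, 9], [3, 7, 8], [4], [6]]

In row 1, 5 replaces 8 (the leftmost entry greater than 5); 8 is bumped to row 2. 8 is appended to row 2. The new tableau is [[1, 2, 5, 9], [3, 7, 8], [4], [6]].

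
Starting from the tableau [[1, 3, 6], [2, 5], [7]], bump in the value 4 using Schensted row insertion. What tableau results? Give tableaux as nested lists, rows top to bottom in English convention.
[[1, 3, 4], [2, 5, 6], [7]]

In row 1, 4 replaces 6 (the leftmost entry greater than 4); 6 is bumped to row 2. 6 is appended to row 2. The new tableau is [[1, 3, 4], [2, 5, 6], [7]].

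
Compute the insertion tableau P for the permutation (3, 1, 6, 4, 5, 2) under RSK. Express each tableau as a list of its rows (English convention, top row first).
Insert 3: appended to row 1. P = [[3]].
Insert 1: 1 bumps 3 from row 1; 3 starts row 2. P = [[1], [3]].
Insert 6: appended to row 1. P = [[1, 6], [3]].
Insert 4: 4 bumps 6 from row 1; 6 appends to row 2. P = [[1, 4], [3, 6]].
Insert 5: appended to row 1. P = [[1, 4, 5], [3, 6]].
Insert 2: 2 bumps 4 from row 1; 4 bumps 6 from row 2; 6 starts row 3. P = [[1, 2, 5], [3, 4], [6]].

So P = [[1, 2, 5], [3, 4], [6]].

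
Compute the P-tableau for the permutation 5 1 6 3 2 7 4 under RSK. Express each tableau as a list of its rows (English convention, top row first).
P = [[1, 2, 4], [3, 6, 7], [5]]

Insert 5: appended to row 1. P = [[5]].
Insert 1: 1 bumps 5 from row 1; 5 starts row 2. P = [[1], [5]].
Insert 6: appended to row 1. P = [[1, 6], [5]].
Insert 3: 3 bumps 6 from row 1; 6 appends to row 2. P = [[1, 3], [5, 6]].
Insert 2: 2 bumps 3 from row 1; 3 bumps 5 from row 2; 5 starts row 3. P = [[1, 2], [3, 6], [5]].
Insert 7: appended to row 1. P = [[1, 2, 7], [3, 6], [5]].
Insert 4: 4 bumps 7 from row 1; 7 appends to row 2. P = [[1, 2, 4], [3, 6, 7], [5]].

So P = [[1, 2, 4], [3, 6, 7], [5]].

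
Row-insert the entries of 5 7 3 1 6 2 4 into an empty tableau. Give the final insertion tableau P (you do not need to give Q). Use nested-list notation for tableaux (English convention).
Insert 5: appended to row 1. P = [[5]].
Insert 7: appended to row 1. P = [[5, 7]].
Insert 3: 3 bumps 5 from row 1; 5 starts row 2. P = [[3, 7], [5]].
Insert 1: 1 bumps 3 from row 1; 3 bumps 5 from row 2; 5 starts row 3. P = [[1, 7], [3], [5]].
Insert 6: 6 bumps 7 from row 1; 7 appends to row 2. P = [[1, 6], [3, 7], [5]].
Insert 2: 2 bumps 6 from row 1; 6 bumps 7 from row 2; 7 appends to row 3. P = [[1, 2], [3, 6], [5, 7]].
Insert 4: appended to row 1. P = [[1, 2, 4], [3, 6], [5, 7]].

So P = [[1, 2, 4], [3, 6], [5, 7]].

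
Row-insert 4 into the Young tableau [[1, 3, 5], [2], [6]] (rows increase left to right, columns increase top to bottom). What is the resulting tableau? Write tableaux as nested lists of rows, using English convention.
In row 1, 4 replaces 5 (the leftmost entry greater than 4); 5 is bumped to row 2. 5 is appended to row 2. The new tableau is [[1, 3, 4], [2, 5], [6]].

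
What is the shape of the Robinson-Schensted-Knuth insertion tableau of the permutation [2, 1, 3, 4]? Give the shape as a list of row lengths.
Row-insert each entry into an empty tableau.

After inserting 2: P = [[2]].
After inserting 1: P = [[1], [2]].
After inserting 3: P = [[1, 3], [2]].
After inserting 4: P = [[1, 3, 4], [2]].

The final insertion tableau P = [[1, 3, 4], [2]] has shape [3, 1].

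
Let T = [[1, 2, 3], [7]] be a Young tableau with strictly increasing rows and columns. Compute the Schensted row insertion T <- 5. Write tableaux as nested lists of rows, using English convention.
[[1, 2, 3, 5], [7]]

5 is larger than every entry of row 1, so it is appended to row 1. The new tableau is [[1, 2, 3, 5], [7]].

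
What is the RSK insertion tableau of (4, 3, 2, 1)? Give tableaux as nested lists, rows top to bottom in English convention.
Insert 4: appended to row 1. P = [[4]].
Insert 3: 3 bumps 4 from row 1; 4 starts row 2. P = [[3], [4]].
Insert 2: 2 bumps 3 from row 1; 3 bumps 4 from row 2; 4 starts row 3. P = [[2], [3], [4]].
Insert 1: 1 bumps 2 from row 1; 2 bumps 3 from row 2; 3 bumps 4 from row 3; 4 starts row 4. P = [[1], [2], [3], [4]].

So P = [[1], [2], [3], [4]].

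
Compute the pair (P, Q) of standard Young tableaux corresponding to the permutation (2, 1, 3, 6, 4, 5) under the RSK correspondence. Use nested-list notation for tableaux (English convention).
Insert each entry of the permutation into P by Schensted row insertion, recording in Q the position of each new cell.

After inserting 2: P = [[2]].
After inserting 1: P = [[1], [2]].
After inserting 3: P = [[1, 3], [2]].
After inserting 6: P = [[1, 3, 6], [2]].
After inserting 4: P = [[1, 3, 4], [2, 6]].
After inserting 5: P = [[1, 3, 4, 5], [2, 6]].

So P = [[1, 3, 4, 5], [2, 6]], Q = [[1, 3, 4, 6], [2, 5]].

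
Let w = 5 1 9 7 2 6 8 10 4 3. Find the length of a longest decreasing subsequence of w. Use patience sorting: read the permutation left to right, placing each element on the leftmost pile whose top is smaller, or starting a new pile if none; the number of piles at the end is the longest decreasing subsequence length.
5

5: new pile. tops = [5]
1: new pile. tops = [5, 1]
9: onto pile 1 (replacing 5). tops = [9, 1]
7: onto pile 2 (replacing 1). tops = [9, 7]
2: new pile. tops = [9, 7, 2]
6: onto pile 3 (replacing 2). tops = [9, 7, 6]
8: onto pile 2 (replacing 7). tops = [9, 8, 6]
10: onto pile 1 (replacing 9). tops = [10, 8, 6]
4: new pile. tops = [10, 8, 6, 4]
3: new pile. tops = [10, 8, 6, 4, 3]

5 piles, so the longest decreasing subsequence has length 5.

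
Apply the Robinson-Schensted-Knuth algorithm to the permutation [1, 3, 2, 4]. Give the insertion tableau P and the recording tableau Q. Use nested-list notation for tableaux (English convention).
Insert each entry of the permutation into P by Schensted row insertion, recording in Q the position of each new cell.

Insert 1: appended to row 1. P = [[1]].
Insert 3: appended to row 1. P = [[1, 3]].
Insert 2: 2 bumps 3 from row 1; 3 starts row 2. P = [[1, 2], [3]].
Insert 4: appended to row 1. P = [[1, 2, 4], [3]].

So P = [[1, 2, 4], [3]], Q = [[1, 2, 4], [3]].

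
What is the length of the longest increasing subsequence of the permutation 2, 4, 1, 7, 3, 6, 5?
3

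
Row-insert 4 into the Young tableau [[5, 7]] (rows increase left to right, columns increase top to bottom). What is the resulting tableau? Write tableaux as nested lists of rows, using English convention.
[[4, 7], [5]]

In row 1, 4 replaces 5 (the leftmost entry greater than 4); 5 is bumped to row 2. 5 starts a new row 2. The new tableau is [[4, 7], [5]].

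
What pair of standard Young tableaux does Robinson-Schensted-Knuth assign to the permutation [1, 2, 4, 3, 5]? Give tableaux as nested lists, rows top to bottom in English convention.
P = [[1, 2, 3, 5], [4]], Q = [[1, 2, 3, 5], [4]]

Insert each entry of the permutation into P by Schensted row insertion, recording in Q the position of each new cell.

After inserting 1: P = [[1]].
After inserting 2: P = [[1, 2]].
After inserting 4: P = [[1, 2, 4]].
After inserting 3: P = [[1, 2, 3], [4]].
After inserting 5: P = [[1, 2, 3, 5], [4]].

So P = [[1, 2, 3, 5], [4]], Q = [[1, 2, 3, 5], [4]].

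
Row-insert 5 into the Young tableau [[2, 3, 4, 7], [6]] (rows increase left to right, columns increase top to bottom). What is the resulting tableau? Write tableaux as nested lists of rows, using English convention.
In row 1, 5 replaces 7 (the leftmost entry greater than 5); 7 is bumped to row 2. 7 is appended to row 2. The new tableau is [[2, 3, 4, 5], [6, 7]].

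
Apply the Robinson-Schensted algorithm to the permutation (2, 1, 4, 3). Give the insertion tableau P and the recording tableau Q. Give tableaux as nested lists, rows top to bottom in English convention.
Insert each entry of the permutation into P by Schensted row insertion, recording in Q the position of each new cell.

Insert 2: appended to row 1. P = [[2]], Q = [[1]].
Insert 1: 1 bumps 2 from row 1; 2 starts row 2. P = [[1], [2]], Q = [[1], [2]].
Insert 4: appended to row 1. P = [[1, 4], [2]], Q = [[1, 3], [2]].
Insert 3: 3 bumps 4 from row 1; 4 appends to row 2. P = [[1, 3], [2, 4]], Q = [[1, 3], [2, 4]].

So P = [[1, 3], [2, 4]], Q = [[1, 3], [2, 4]].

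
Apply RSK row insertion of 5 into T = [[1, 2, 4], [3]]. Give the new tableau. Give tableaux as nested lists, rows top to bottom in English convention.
5 is larger than every entry of row 1, so it is appended to row 1. The new tableau is [[1, 2, 4, 5], [3]].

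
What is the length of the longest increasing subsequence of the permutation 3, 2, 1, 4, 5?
3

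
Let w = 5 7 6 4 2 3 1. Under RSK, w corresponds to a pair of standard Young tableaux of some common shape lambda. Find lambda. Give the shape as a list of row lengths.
Row-insert each entry into an empty tableau.

After inserting 5: P = [[5]].
After inserting 7: P = [[5, 7]].
After inserting 6: P = [[5, 6], [7]].
After inserting 4: P = [[4, 6], [5], [7]].
After inserting 2: P = [[2, 6], [4], [5], [7]].
After inserting 3: P = [[2, 3], [4, 6], [5], [7]].
After inserting 1: P = [[1, 3], [2, 6], [4], [5], [7]].

The final insertion tableau P = [[1, 3], [2, 6], [4], [5], [7]] has shape [2, 2, 1, 1, 1].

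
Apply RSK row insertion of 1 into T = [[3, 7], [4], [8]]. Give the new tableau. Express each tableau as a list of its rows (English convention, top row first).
In row 1, 1 replaces 3 (the leftmost entry greater than 1); 3 is bumped to row 2. In row 2, 3 replaces 4 (the leftmost entry greater than 3); 4 is bumped to row 3. In row 3, 4 replaces 8 (the leftmost entry greater than 4); 8 is bumped to row 4. 8 starts a new row 4. The new tableau is [[1, 7], [3], [4], [8]].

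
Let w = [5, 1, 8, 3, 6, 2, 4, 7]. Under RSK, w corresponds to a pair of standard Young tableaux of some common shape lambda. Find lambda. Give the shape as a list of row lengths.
[4, 2, 2]

Row-insert each entry into an empty tableau.

After inserting 5: P = [[5]].
After inserting 1: P = [[1], [5]].
After inserting 8: P = [[1, 8], [5]].
After inserting 3: P = [[1, 3], [5, 8]].
After inserting 6: P = [[1, 3, 6], [5, 8]].
After inserting 2: P = [[1, 2, 6], [3, 8], [5]].
After inserting 4: P = [[1, 2, 4], [3, 6], [5, 8]].
After inserting 7: P = [[1, 2, 4, 7], [3, 6], [5, 8]].

The final insertion tableau P = [[1, 2, 4, 7], [3, 6], [5, 8]] has shape [4, 2, 2].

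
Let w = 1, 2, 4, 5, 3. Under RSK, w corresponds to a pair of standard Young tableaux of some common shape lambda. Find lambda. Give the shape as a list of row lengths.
Row-insert each entry into an empty tableau.

After inserting 1: P = [[1]].
After inserting 2: P = [[1, 2]].
After inserting 4: P = [[1, 2, 4]].
After inserting 5: P = [[1, 2, 4, 5]].
After inserting 3: P = [[1, 2, 3, 5], [4]].

The final insertion tableau P = [[1, 2, 3, 5], [4]] has shape [4, 1].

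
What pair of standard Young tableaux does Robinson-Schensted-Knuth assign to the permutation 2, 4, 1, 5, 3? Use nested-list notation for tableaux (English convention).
P = [[1, 3, 5], [2, 4]], Q = [[1, 2, 4], [3, 5]]

Insert each entry of the permutation into P by Schensted row insertion, recording in Q the position of each new cell.

Insert 2: appended to row 1. P = [[2]], Q = [[1]].
Insert 4: appended to row 1. P = [[2, 4]], Q = [[1, 2]].
Insert 1: 1 bumps 2 from row 1; 2 starts row 2. P = [[1, 4], [2]], Q = [[1, 2], [3]].
Insert 5: appended to row 1. P = [[1, 4, 5], [2]], Q = [[1, 2, 4], [3]].
Insert 3: 3 bumps 4 from row 1; 4 appends to row 2. P = [[1, 3, 5], [2, 4]], Q = [[1, 2, 4], [3, 5]].

So P = [[1, 3, 5], [2, 4]], Q = [[1, 2, 4], [3, 5]].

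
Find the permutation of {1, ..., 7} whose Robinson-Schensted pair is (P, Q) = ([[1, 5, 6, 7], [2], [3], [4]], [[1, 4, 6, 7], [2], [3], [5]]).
4 3 2 5 1 6 7

Reverse the RSK construction: for i from n down to 1, find the cell of Q containing i, remove the entry at that cell from P, and reverse-bump it up through P; the value ejected from row 1 is w(i).

Step i=7: Q has 7 at row 1, column 4; remove that cell from P, ejecting 7. So w(7) = 7. P is now [[1, 5, 6], [2], [3], [4]].
Step i=6: Q has 6 at row 1, column 3; remove that cell from P, ejecting 6. So w(6) = 6. P is now [[1, 5], [2], [3], [4]].
Step i=5: Q has 5 at row 4, column 1; remove 4 from row 4 of P and reverse-bump: 4 enters row 3 and ejects 3; 3 enters row 2 and ejects 2; 2 enters row 1 and ejects 1. So w(5) = 1. P is now [[2, 5], [3], [4]].
Step i=4: Q has 4 at row 1, column 2; remove that cell from P, ejecting 5. So w(4) = 5. P is now [[2], [3], [4]].
Step i=3: Q has 3 at row 3, column 1; remove 4 from row 3 of P and reverse-bump: 4 enters row 2 and ejects 3; 3 enters row 1 and ejects 2. So w(3) = 2. P is now [[3], [4]].
Step i=2: Q has 2 at row 2, column 1; remove 4 from row 2 of P and reverse-bump: 4 enters row 1 and ejects 3. So w(2) = 3. P is now [[4]].
Step i=1: Q has 1 at row 1, column 1; remove that cell from P, ejecting 4. So w(1) = 4. P is now [].

So w = 4 3 2 5 1 6 7.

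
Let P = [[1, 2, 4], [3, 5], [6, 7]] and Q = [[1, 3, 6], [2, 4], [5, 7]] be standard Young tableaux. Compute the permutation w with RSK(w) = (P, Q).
Reverse the RSK construction: for i from n down to 1, find the cell of Q containing i, remove the entry at that cell from P, and reverse-bump it up through P; the value ejected from row 1 is w(i).

Step i=7: Q has 7 at row 3, column 2; remove 7 from row 3 of P and reverse-bump: 7 enters row 2 and ejects 5; 5 enters row 1 and ejects 4. So w(7) = 4. P is now [[1, 2, 5], [3, 7], [6]].
Step i=6: Q has 6 at row 1, column 3; remove that cell from P, ejecting 5. So w(6) = 5. P is now [[1, 2], [3, 7], [6]].
Step i=5: Q has 5 at row 3, column 1; remove 6 from row 3 of P and reverse-bump: 6 enters row 2 and ejects 3; 3 enters row 1 and ejects 2. So w(5) = 2. P is now [[1, 3], [6, 7]].
Step i=4: Q has 4 at row 2, column 2; remove 7 from row 2 of P and reverse-bump: 7 enters row 1 and ejects 3. So w(4) = 3. P is now [[1, 7], [6]].
Step i=3: Q has 3 at row 1, column 2; remove that cell from P, ejecting 7. So w(3) = 7. P is now [[1], [6]].
Step i=2: Q has 2 at row 2, column 1; remove 6 from row 2 of P and reverse-bump: 6 enters row 1 and ejects 1. So w(2) = 1. P is now [[6]].
Step i=1: Q has 1 at row 1, column 1; remove that cell from P, ejecting 6. So w(1) = 6. P is now [].

So w = 6 1 7 3 2 5 4.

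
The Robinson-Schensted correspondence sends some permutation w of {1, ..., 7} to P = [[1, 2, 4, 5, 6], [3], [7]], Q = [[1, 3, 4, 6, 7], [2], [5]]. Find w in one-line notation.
Reverse the RSK construction: for i from n down to 1, find the cell of Q containing i, remove the entry at that cell from P, and reverse-bump it up through P; the value ejected from row 1 is w(i).

Step i=7: Q has 7 at row 1, column 5; remove that cell from P, ejecting 6. So w(7) = 6. P is now [[1, 2, 4, 5], [3], [7]].
Step i=6: Q has 6 at row 1, column 4; remove that cell from P, ejecting 5. So w(6) = 5. P is now [[1, 2, 4], [3], [7]].
Step i=5: Q has 5 at row 3, column 1; remove 7 from row 3 of P and reverse-bump: 7 enters row 2 and ejects 3; 3 enters row 1 and ejects 2. So w(5) = 2. P is now [[1, 3, 4], [7]].
Step i=4: Q has 4 at row 1, column 3; remove that cell from P, ejecting 4. So w(4) = 4. P is now [[1, 3], [7]].
Step i=3: Q has 3 at row 1, column 2; remove that cell from P, ejecting 3. So w(3) = 3. P is now [[1], [7]].
Step i=2: Q has 2 at row 2, column 1; remove 7 from row 2 of P and reverse-bump: 7 enters row 1 and ejects 1. So w(2) = 1. P is now [[7]].
Step i=1: Q has 1 at row 1, column 1; remove that cell from P, ejecting 7. So w(1) = 7. P is now [].

So w = 7 1 3 4 2 5 6.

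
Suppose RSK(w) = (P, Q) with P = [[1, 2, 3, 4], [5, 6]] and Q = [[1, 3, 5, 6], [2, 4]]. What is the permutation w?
Reverse RSK: for i = n, n-1, ..., 1, locate i in Q, remove the corresponding corner cell from P, and reverse-bump its entry up through P; the value ejected from row 1 is w(i).

So w = 5 1 6 2 3 4.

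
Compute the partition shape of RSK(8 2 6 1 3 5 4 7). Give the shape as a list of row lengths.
Row-insert each entry into an empty tableau.

After inserting 8: P = [[8]].
After inserting 2: P = [[2], [8]].
After inserting 6: P = [[2, 6], [8]].
After inserting 1: P = [[1, 6], [2], [8]].
After inserting 3: P = [[1, 3], [2, 6], [8]].
After inserting 5: P = [[1, 3, 5], [2, 6], [8]].
After inserting 4: P = [[1, 3, 4], [2, 5], [6], [8]].
After inserting 7: P = [[1, 3, 4, 7], [2, 5], [6], [8]].

The final insertion tableau P = [[1, 3, 4, 7], [2, 5], [6], [8]] has shape [4, 2, 1, 1].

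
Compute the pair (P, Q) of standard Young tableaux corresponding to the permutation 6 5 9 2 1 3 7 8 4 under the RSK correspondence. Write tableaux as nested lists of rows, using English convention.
P = [[1, 3, 4, 8], [2, 7], [5, 9], [6]], Q = [[1, 3, 7, 8], [2, 6], [4, 9], [5]]

Insert each entry of the permutation into P by Schensted row insertion, recording in Q the position of each new cell.

Insert 6: appended to row 1. P = [[6]].
Insert 5: 5 bumps 6 from row 1; 6 starts row 2. P = [[5], [6]].
Insert 9: appended to row 1. P = [[5, 9], [6]].
Insert 2: 2 bumps 5 from row 1; 5 bumps 6 from row 2; 6 starts row 3. P = [[2, 9], [5], [6]].
Insert 1: 1 bumps 2 from row 1; 2 bumps 5 from row 2; 5 bumps 6 from row 3; 6 starts row 4. P = [[1, 9], [2], [5], [6]].
Insert 3: 3 bumps 9 from row 1; 9 appends to row 2. P = [[1, 3], [2, 9], [5], [6]].
Insert 7: appended to row 1. P = [[1, 3, 7], [2, 9], [5], [6]].
Insert 8: appended to row 1. P = [[1, 3, 7, 8], [2, 9], [5], [6]].
Insert 4: 4 bumps 7 from row 1; 7 bumps 9 from row 2; 9 appends to row 3. P = [[1, 3, 4, 8], [2, 7], [5, 9], [6]].

So P = [[1, 3, 4, 8], [2, 7], [5, 9], [6]], Q = [[1, 3, 7, 8], [2, 6], [4, 9], [5]].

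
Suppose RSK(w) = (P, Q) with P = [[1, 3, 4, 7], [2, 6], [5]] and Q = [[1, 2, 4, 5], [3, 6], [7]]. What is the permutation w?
2 5 3 6 7 4 1

Reverse the RSK construction: for i from n down to 1, find the cell of Q containing i, remove the entry at that cell from P, and reverse-bump it up through P; the value ejected from row 1 is w(i).

Step i=7: Q has 7 at row 3, column 1; remove 5 from row 3 of P and reverse-bump: 5 enters row 2 and ejects 2; 2 enters row 1 and ejects 1. So w(7) = 1. P is now [[2, 3, 4, 7], [5, 6]].
Step i=6: Q has 6 at row 2, column 2; remove 6 from row 2 of P and reverse-bump: 6 enters row 1 and ejects 4. So w(6) = 4. P is now [[2, 3, 6, 7], [5]].
Step i=5: Q has 5 at row 1, column 4; remove that cell from P, ejecting 7. So w(5) = 7. P is now [[2, 3, 6], [5]].
Step i=4: Q has 4 at row 1, column 3; remove that cell from P, ejecting 6. So w(4) = 6. P is now [[2, 3], [5]].
Step i=3: Q has 3 at row 2, column 1; remove 5 from row 2 of P and reverse-bump: 5 enters row 1 and ejects 3. So w(3) = 3. P is now [[2, 5]].
Step i=2: Q has 2 at row 1, column 2; remove that cell from P, ejecting 5. So w(2) = 5. P is now [[2]].
Step i=1: Q has 1 at row 1, column 1; remove that cell from P, ejecting 2. So w(1) = 2. P is now [].

So w = 2 5 3 6 7 4 1.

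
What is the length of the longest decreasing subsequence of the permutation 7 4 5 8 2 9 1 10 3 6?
4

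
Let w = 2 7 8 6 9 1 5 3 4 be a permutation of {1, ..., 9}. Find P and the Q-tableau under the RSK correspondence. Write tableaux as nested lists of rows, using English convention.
Insert each entry of the permutation into P by Schensted row insertion, recording in Q the position of each new cell.

Insert 2: appended to row 1. P = [[2]], Q = [[1]].
Insert 7: appended to row 1. P = [[2, 7]], Q = [[1, 2]].
Insert 8: appended to row 1. P = [[2, 7, 8]], Q = [[1, 2, 3]].
Insert 6: 6 bumps 7 from row 1; 7 starts row 2. P = [[2, 6, 8], [7]], Q = [[1, 2, 3], [4]].
Insert 9: appended to row 1. P = [[2, 6, 8, 9], [7]], Q = [[1, 2, 3, 5], [4]].
Insert 1: 1 bumps 2 from row 1; 2 bumps 7 from row 2; 7 starts row 3. P = [[1, 6, 8, 9], [2], [7]], Q = [[1, 2, 3, 5], [4], [6]].
Insert 5: 5 bumps 6 from row 1; 6 appends to row 2. P = [[1, 5, 8, 9], [2, 6], [7]], Q = [[1, 2, 3, 5], [4, 7], [6]].
Insert 3: 3 bumps 5 from row 1; 5 bumps 6 from row 2; 6 bumps 7 from row 3; 7 starts row 4. P = [[1, 3, 8, 9], [2, 5], [6], [7]], Q = [[1, 2, 3, 5], [4, 7], [6], [8]].
Insert 4: 4 bumps 8 from row 1; 8 appends to row 2. P = [[1, 3, 4, 9], [2, 5, 8], [6], [7]], Q = [[1, 2, 3, 5], [4, 7, 9], [6], [8]].

So P = [[1, 3, 4, 9], [2, 5, 8], [6], [7]], Q = [[1, 2, 3, 5], [4, 7, 9], [6], [8]].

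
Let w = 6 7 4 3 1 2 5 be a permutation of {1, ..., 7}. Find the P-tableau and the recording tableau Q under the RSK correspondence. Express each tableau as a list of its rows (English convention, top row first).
Insert each entry of the permutation into P by Schensted row insertion, recording in Q the position of each new cell.

Insert 6: appended to row 1. P = [[6]], Q = [[1]].
Insert 7: appended to row 1. P = [[6, 7]], Q = [[1, 2]].
Insert 4: 4 bumps 6 from row 1; 6 starts row 2. P = [[4, 7], [6]], Q = [[1, 2], [3]].
Insert 3: 3 bumps 4 from row 1; 4 bumps 6 from row 2; 6 starts row 3. P = [[3, 7], [4], [6]], Q = [[1, 2], [3], [4]].
Insert 1: 1 bumps 3 from row 1; 3 bumps 4 from row 2; 4 bumps 6 from row 3; 6 starts row 4. P = [[1, 7], [3], [4], [6]], Q = [[1, 2], [3], [4], [5]].
Insert 2: 2 bumps 7 from row 1; 7 appends to row 2. P = [[1, 2], [3, 7], [4], [6]], Q = [[1, 2], [3, 6], [4], [5]].
Insert 5: appended to row 1. P = [[1, 2, 5], [3, 7], [4], [6]], Q = [[1, 2, 7], [3, 6], [4], [5]].

So P = [[1, 2, 5], [3, 7], [4], [6]], Q = [[1, 2, 7], [3, 6], [4], [5]].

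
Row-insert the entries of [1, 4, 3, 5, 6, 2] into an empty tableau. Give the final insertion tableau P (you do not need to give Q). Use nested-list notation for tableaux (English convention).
After inserting 1: P = [[1]].
After inserting 4: P = [[1, 4]].
After inserting 3: P = [[1, 3], [4]].
After inserting 5: P = [[1, 3, 5], [4]].
After inserting 6: P = [[1, 3, 5, 6], [4]].
After inserting 2: P = [[1, 2, 5, 6], [3], [4]].

So P = [[1, 2, 5, 6], [3], [4]].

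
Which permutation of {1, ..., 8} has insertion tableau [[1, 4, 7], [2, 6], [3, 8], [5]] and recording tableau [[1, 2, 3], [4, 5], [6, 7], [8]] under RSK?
5 6 8 3 7 2 4 1

Reverse RSK: for i = n, n-1, ..., 1, locate i in Q, remove the corresponding corner cell from P, and reverse-bump its entry up through P; the value ejected from row 1 is w(i).

So w = 5 6 8 3 7 2 4 1.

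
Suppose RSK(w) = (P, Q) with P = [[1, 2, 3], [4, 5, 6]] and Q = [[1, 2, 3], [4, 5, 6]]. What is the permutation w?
Reverse the RSK construction: for i from n down to 1, find the cell of Q containing i, remove the entry at that cell from P, and reverse-bump it up through P; the value ejected from row 1 is w(i).

Step i=6: Q has 6 at row 2, column 3; remove 6 from row 2 of P and reverse-bump: 6 enters row 1 and ejects 3. So w(6) = 3. P is now [[1, 2, 6], [4, 5]].
Step i=5: Q has 5 at row 2, column 2; remove 5 from row 2 of P and reverse-bump: 5 enters row 1 and ejects 2. So w(5) = 2. P is now [[1, 5, 6], [4]].
Step i=4: Q has 4 at row 2, column 1; remove 4 from row 2 of P and reverse-bump: 4 enters row 1 and ejects 1. So w(4) = 1. P is now [[4, 5, 6]].
Step i=3: Q has 3 at row 1, column 3; remove that cell from P, ejecting 6. So w(3) = 6. P is now [[4, 5]].
Step i=2: Q has 2 at row 1, column 2; remove that cell from P, ejecting 5. So w(2) = 5. P is now [[4]].
Step i=1: Q has 1 at row 1, column 1; remove that cell from P, ejecting 4. So w(1) = 4. P is now [].

So w = 4 5 6 1 2 3.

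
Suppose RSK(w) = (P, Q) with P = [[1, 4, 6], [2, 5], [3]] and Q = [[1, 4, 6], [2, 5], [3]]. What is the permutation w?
Reverse the RSK construction: for i from n down to 1, find the cell of Q containing i, remove the entry at that cell from P, and reverse-bump it up through P; the value ejected from row 1 is w(i).

Step i=6: Q has 6 at row 1, column 3; remove that cell from P, ejecting 6. So w(6) = 6. P is now [[1, 4], [2, 5], [3]].
Step i=5: Q has 5 at row 2, column 2; remove 5 from row 2 of P and reverse-bump: 5 enters row 1 and ejects 4. So w(5) = 4. P is now [[1, 5], [2], [3]].
Step i=4: Q has 4 at row 1, column 2; remove that cell from P, ejecting 5. So w(4) = 5. P is now [[1], [2], [3]].
Step i=3: Q has 3 at row 3, column 1; remove 3 from row 3 of P and reverse-bump: 3 enters row 2 and ejects 2; 2 enters row 1 and ejects 1. So w(3) = 1. P is now [[2], [3]].
Step i=2: Q has 2 at row 2, column 1; remove 3 from row 2 of P and reverse-bump: 3 enters row 1 and ejects 2. So w(2) = 2. P is now [[3]].
Step i=1: Q has 1 at row 1, column 1; remove that cell from P, ejecting 3. So w(1) = 3. P is now [].

So w = 3 2 1 5 4 6.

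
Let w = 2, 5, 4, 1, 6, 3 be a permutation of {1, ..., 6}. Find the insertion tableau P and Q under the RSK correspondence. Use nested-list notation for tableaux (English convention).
Insert each entry of the permutation into P by Schensted row insertion, recording in Q the position of each new cell.

Insert 2: appended to row 1. P = [[2]].
Insert 5: appended to row 1. P = [[2, 5]].
Insert 4: 4 bumps 5 from row 1; 5 starts row 2. P = [[2, 4], [5]].
Insert 1: 1 bumps 2 from row 1; 2 bumps 5 from row 2; 5 starts row 3. P = [[1, 4], [2], [5]].
Insert 6: appended to row 1. P = [[1, 4, 6], [2], [5]].
Insert 3: 3 bumps 4 from row 1; 4 appends to row 2. P = [[1, 3, 6], [2, 4], [5]].

So P = [[1, 3, 6], [2, 4], [5]], Q = [[1, 2, 5], [3, 6], [4]].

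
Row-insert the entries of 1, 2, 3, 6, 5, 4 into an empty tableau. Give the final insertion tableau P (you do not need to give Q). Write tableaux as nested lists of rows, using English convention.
P = [[1, 2, 3, 4], [5], [6]]

Insert 1: appended to row 1. P = [[1]].
Insert 2: appended to row 1. P = [[1, 2]].
Insert 3: appended to row 1. P = [[1, 2, 3]].
Insert 6: appended to row 1. P = [[1, 2, 3, 6]].
Insert 5: 5 bumps 6 from row 1; 6 starts row 2. P = [[1, 2, 3, 5], [6]].
Insert 4: 4 bumps 5 from row 1; 5 bumps 6 from row 2; 6 starts row 3. P = [[1, 2, 3, 4], [5], [6]].

So P = [[1, 2, 3, 4], [5], [6]].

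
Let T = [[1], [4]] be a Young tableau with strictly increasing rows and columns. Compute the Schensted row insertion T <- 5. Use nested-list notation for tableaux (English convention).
5 is larger than every entry of row 1, so it is appended to row 1. The new tableau is [[1, 5], [4]].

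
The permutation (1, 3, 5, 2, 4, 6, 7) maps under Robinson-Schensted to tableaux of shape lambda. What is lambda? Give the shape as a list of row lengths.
[5, 2]

Row-insert each entry into an empty tableau.

After inserting 1: P = [[1]].
After inserting 3: P = [[1, 3]].
After inserting 5: P = [[1, 3, 5]].
After inserting 2: P = [[1, 2, 5], [3]].
After inserting 4: P = [[1, 2, 4], [3, 5]].
After inserting 6: P = [[1, 2, 4, 6], [3, 5]].
After inserting 7: P = [[1, 2, 4, 6, 7], [3, 5]].

The final insertion tableau P = [[1, 2, 4, 6, 7], [3, 5]] has shape [5, 2].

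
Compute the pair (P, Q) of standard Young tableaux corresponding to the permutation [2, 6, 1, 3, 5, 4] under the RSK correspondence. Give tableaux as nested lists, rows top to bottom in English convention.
Insert each entry of the permutation into P by Schensted row insertion, recording in Q the position of each new cell.

Insert 2: appended to row 1. P = [[2]].
Insert 6: appended to row 1. P = [[2, 6]].
Insert 1: 1 bumps 2 from row 1; 2 starts row 2. P = [[1, 6], [2]].
Insert 3: 3 bumps 6 from row 1; 6 appends to row 2. P = [[1, 3], [2, 6]].
Insert 5: appended to row 1. P = [[1, 3, 5], [2, 6]].
Insert 4: 4 bumps 5 from row 1; 5 bumps 6 from row 2; 6 starts row 3. P = [[1, 3, 4], [2, 5], [6]].

So P = [[1, 3, 4], [2, 5], [6]], Q = [[1, 2, 5], [3, 4], [6]].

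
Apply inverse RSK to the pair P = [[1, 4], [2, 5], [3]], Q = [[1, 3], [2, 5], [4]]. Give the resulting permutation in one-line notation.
3 2 5 1 4

Reverse the RSK construction: for i from n down to 1, find the cell of Q containing i, remove the entry at that cell from P, and reverse-bump it up through P; the value ejected from row 1 is w(i).

Step i=5: Q has 5 at row 2, column 2; remove 5 from row 2 of P and reverse-bump: 5 enters row 1 and ejects 4. So w(5) = 4. P is now [[1, 5], [2], [3]].
Step i=4: Q has 4 at row 3, column 1; remove 3 from row 3 of P and reverse-bump: 3 enters row 2 and ejects 2; 2 enters row 1 and ejects 1. So w(4) = 1. P is now [[2, 5], [3]].
Step i=3: Q has 3 at row 1, column 2; remove that cell from P, ejecting 5. So w(3) = 5. P is now [[2], [3]].
Step i=2: Q has 2 at row 2, column 1; remove 3 from row 2 of P and reverse-bump: 3 enters row 1 and ejects 2. So w(2) = 2. P is now [[3]].
Step i=1: Q has 1 at row 1, column 1; remove that cell from P, ejecting 3. So w(1) = 3. P is now [].

So w = 3 2 5 1 4.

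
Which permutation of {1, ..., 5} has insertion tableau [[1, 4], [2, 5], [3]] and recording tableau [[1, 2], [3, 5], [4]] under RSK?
Reverse RSK: for i = n, n-1, ..., 1, locate i in Q, remove the corresponding corner cell from P, and reverse-bump its entry up through P; the value ejected from row 1 is w(i).

So w = 3 5 2 1 4.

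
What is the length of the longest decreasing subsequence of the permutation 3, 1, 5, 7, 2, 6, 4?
3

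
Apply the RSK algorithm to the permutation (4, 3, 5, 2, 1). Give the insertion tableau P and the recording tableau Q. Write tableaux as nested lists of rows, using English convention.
Insert each entry of the permutation into P by Schensted row insertion, recording in Q the position of each new cell.

After inserting 4: P = [[4]].
After inserting 3: P = [[3], [4]].
After inserting 5: P = [[3, 5], [4]].
After inserting 2: P = [[2, 5], [3], [4]].
After inserting 1: P = [[1, 5], [2], [3], [4]].

So P = [[1, 5], [2], [3], [4]], Q = [[1, 3], [2], [4], [5]].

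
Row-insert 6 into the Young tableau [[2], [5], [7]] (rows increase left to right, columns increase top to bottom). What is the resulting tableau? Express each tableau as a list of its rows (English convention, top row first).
[[2, 6], [5], [7]]

6 is larger than every entry of row 1, so it is appended to row 1. The new tableau is [[2, 6], [5], [7]].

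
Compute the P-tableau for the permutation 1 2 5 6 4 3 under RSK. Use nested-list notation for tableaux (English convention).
Insert 1: appended to row 1. P = [[1]].
Insert 2: appended to row 1. P = [[1, 2]].
Insert 5: appended to row 1. P = [[1, 2, 5]].
Insert 6: appended to row 1. P = [[1, 2, 5, 6]].
Insert 4: 4 bumps 5 from row 1; 5 starts row 2. P = [[1, 2, 4, 6], [5]].
Insert 3: 3 bumps 4 from row 1; 4 bumps 5 from row 2; 5 starts row 3. P = [[1, 2, 3, 6], [4], [5]].

So P = [[1, 2, 3, 6], [4], [5]].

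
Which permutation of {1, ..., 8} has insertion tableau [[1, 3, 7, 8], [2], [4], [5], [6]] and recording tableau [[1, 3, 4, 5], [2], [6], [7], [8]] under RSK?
6 2 5 7 8 4 3 1

Reverse the RSK construction: for i from n down to 1, find the cell of Q containing i, remove the entry at that cell from P, and reverse-bump it up through P; the value ejected from row 1 is w(i).

Step i=8: Q has 8 at row 5, column 1; remove 6 from row 5 of P and reverse-bump: 6 enters row 4 and ejects 5; 5 enters row 3 and ejects 4; 4 enters row 2 and ejects 2; 2 enters row 1 and ejects 1. So w(8) = 1. P is now [[2, 3, 7, 8], [4], [5], [6]].
Step i=7: Q has 7 at row 4, column 1; remove 6 from row 4 of P and reverse-bump: 6 enters row 3 and ejects 5; 5 enters row 2 and ejects 4; 4 enters row 1 and ejects 3. So w(7) = 3. P is now [[2, 4, 7, 8], [5], [6]].
Step i=6: Q has 6 at row 3, column 1; remove 6 from row 3 of P and reverse-bump: 6 enters row 2 and ejects 5; 5 enters row 1 and ejects 4. So w(6) = 4. P is now [[2, 5, 7, 8], [6]].
Step i=5: Q has 5 at row 1, column 4; remove that cell from P, ejecting 8. So w(5) = 8. P is now [[2, 5, 7], [6]].
Step i=4: Q has 4 at row 1, column 3; remove that cell from P, ejecting 7. So w(4) = 7. P is now [[2, 5], [6]].
Step i=3: Q has 3 at row 1, column 2; remove that cell from P, ejecting 5. So w(3) = 5. P is now [[2], [6]].
Step i=2: Q has 2 at row 2, column 1; remove 6 from row 2 of P and reverse-bump: 6 enters row 1 and ejects 2. So w(2) = 2. P is now [[6]].
Step i=1: Q has 1 at row 1, column 1; remove that cell from P, ejecting 6. So w(1) = 6. P is now [].

So w = 6 2 5 7 8 4 3 1.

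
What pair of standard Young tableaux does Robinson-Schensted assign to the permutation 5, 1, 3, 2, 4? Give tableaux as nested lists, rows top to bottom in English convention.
Insert each entry of the permutation into P by Schensted row insertion, recording in Q the position of each new cell.

Insert 5: appended to row 1. P = [[5]].
Insert 1: 1 bumps 5 from row 1; 5 starts row 2. P = [[1], [5]].
Insert 3: appended to row 1. P = [[1, 3], [5]].
Insert 2: 2 bumps 3 from row 1; 3 bumps 5 from row 2; 5 starts row 3. P = [[1, 2], [3], [5]].
Insert 4: appended to row 1. P = [[1, 2, 4], [3], [5]].

So P = [[1, 2, 4], [3], [5]], Q = [[1, 3, 5], [2], [4]].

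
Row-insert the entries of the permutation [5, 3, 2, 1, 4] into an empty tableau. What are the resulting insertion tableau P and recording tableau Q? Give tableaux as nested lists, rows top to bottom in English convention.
P = [[1, 4], [2], [3], [5]], Q = [[1, 5], [2], [3], [4]]

Insert each entry of the permutation into P by Schensted row insertion, recording in Q the position of each new cell.

After inserting 5: P = [[5]].
After inserting 3: P = [[3], [5]].
After inserting 2: P = [[2], [3], [5]].
After inserting 1: P = [[1], [2], [3], [5]].
After inserting 4: P = [[1, 4], [2], [3], [5]].

So P = [[1, 4], [2], [3], [5]], Q = [[1, 5], [2], [3], [4]].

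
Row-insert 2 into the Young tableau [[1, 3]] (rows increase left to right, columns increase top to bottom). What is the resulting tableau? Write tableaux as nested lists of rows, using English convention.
In row 1, 2 replaces 3 (the leftmost entry greater than 2); 3 is bumped to row 2. 3 starts a new row 2. The new tableau is [[1, 2], [3]].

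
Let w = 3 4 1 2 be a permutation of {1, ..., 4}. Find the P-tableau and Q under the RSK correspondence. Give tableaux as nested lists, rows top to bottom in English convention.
P = [[1, 2], [3, 4]], Q = [[1, 2], [3, 4]]

Insert each entry of the permutation into P by Schensted row insertion, recording in Q the position of each new cell.

Insert 3: appended to row 1. P = [[3]].
Insert 4: appended to row 1. P = [[3, 4]].
Insert 1: 1 bumps 3 from row 1; 3 starts row 2. P = [[1, 4], [3]].
Insert 2: 2 bumps 4 from row 1; 4 appends to row 2. P = [[1, 2], [3, 4]].

So P = [[1, 2], [3, 4]], Q = [[1, 2], [3, 4]].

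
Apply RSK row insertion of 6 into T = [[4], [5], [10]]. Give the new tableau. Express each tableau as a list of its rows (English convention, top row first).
[[4, 6], [5], [10]]

6 is larger than every entry of row 1, so it is appended to row 1. The new tableau is [[4, 6], [5], [10]].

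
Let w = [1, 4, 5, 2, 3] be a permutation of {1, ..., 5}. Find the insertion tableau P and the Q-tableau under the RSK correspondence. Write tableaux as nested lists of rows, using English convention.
P = [[1, 2, 3], [4, 5]], Q = [[1, 2, 3], [4, 5]]

Insert each entry of the permutation into P by Schensted row insertion, recording in Q the position of each new cell.

Insert 1: appended to row 1. P = [[1]].
Insert 4: appended to row 1. P = [[1, 4]].
Insert 5: appended to row 1. P = [[1, 4, 5]].
Insert 2: 2 bumps 4 from row 1; 4 starts row 2. P = [[1, 2, 5], [4]].
Insert 3: 3 bumps 5 from row 1; 5 appends to row 2. P = [[1, 2, 3], [4, 5]].

So P = [[1, 2, 3], [4, 5]], Q = [[1, 2, 3], [4, 5]].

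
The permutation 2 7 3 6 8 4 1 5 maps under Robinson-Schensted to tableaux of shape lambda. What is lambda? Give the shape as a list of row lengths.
Row-insert each entry into an empty tableau.

After inserting 2: P = [[2]].
After inserting 7: P = [[2, 7]].
After inserting 3: P = [[2, 3], [7]].
After inserting 6: P = [[2, 3, 6], [7]].
After inserting 8: P = [[2, 3, 6, 8], [7]].
After inserting 4: P = [[2, 3, 4, 8], [6], [7]].
After inserting 1: P = [[1, 3, 4, 8], [2], [6], [7]].
After inserting 5: P = [[1, 3, 4, 5], [2, 8], [6], [7]].

The final insertion tableau P = [[1, 3, 4, 5], [2, 8], [6], [7]] has shape [4, 2, 1, 1].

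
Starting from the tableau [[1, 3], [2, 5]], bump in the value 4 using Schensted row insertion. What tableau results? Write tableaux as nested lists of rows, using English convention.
[[1, 3, 4], [2, 5]]

4 is larger than every entry of row 1, so it is appended to row 1. The new tableau is [[1, 3, 4], [2, 5]].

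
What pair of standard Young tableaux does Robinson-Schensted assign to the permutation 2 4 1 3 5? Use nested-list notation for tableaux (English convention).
P = [[1, 3, 5], [2, 4]], Q = [[1, 2, 5], [3, 4]]

Insert each entry of the permutation into P by Schensted row insertion, recording in Q the position of each new cell.

Insert 2: appended to row 1. P = [[2]].
Insert 4: appended to row 1. P = [[2, 4]].
Insert 1: 1 bumps 2 from row 1; 2 starts row 2. P = [[1, 4], [2]].
Insert 3: 3 bumps 4 from row 1; 4 appends to row 2. P = [[1, 3], [2, 4]].
Insert 5: appended to row 1. P = [[1, 3, 5], [2, 4]].

So P = [[1, 3, 5], [2, 4]], Q = [[1, 2, 5], [3, 4]].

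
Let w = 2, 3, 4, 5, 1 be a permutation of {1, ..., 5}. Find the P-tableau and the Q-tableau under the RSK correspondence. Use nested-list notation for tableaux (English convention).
P = [[1, 3, 4, 5], [2]], Q = [[1, 2, 3, 4], [5]]

Insert each entry of the permutation into P by Schensted row insertion, recording in Q the position of each new cell.

Insert 2: appended to row 1. P = [[2]].
Insert 3: appended to row 1. P = [[2, 3]].
Insert 4: appended to row 1. P = [[2, 3, 4]].
Insert 5: appended to row 1. P = [[2, 3, 4, 5]].
Insert 1: 1 bumps 2 from row 1; 2 starts row 2. P = [[1, 3, 4, 5], [2]].

So P = [[1, 3, 4, 5], [2]], Q = [[1, 2, 3, 4], [5]].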